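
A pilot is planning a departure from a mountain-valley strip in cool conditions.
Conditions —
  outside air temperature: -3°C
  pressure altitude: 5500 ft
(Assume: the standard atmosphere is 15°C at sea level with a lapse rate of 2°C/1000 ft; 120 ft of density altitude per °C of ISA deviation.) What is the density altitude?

4660 ft

ISA temperature at 5500 ft = 15 − 2 × (5500/1000) = 4°C.
ISA deviation = -3 − 4 = -7°C.
Density altitude = 5500 + 120 × (-7) = 5500 + (-840) = 4660 ft.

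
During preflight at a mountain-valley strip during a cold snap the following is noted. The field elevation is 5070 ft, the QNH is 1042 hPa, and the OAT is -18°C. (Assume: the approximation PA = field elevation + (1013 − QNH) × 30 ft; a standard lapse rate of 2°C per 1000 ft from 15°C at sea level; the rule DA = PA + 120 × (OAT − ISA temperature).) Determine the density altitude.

Pressure altitude = 5070 + (1013 − 1042) × 30 = 5070 + (-870) = 4200 ft.
ISA temperature at 4200 ft = 15 − 2 × (4200/1000) = 6.6°C.
ISA deviation = -18 − 6.6 = -24.6°C.
Density altitude = 4200 + 120 × (-24.6) = 1248 ft.

1248 ft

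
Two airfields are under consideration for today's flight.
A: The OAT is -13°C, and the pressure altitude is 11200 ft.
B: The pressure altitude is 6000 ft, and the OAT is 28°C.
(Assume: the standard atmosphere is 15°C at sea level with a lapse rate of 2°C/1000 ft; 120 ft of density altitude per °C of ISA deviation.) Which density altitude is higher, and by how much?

A by 1528 ft

A: ISA temp = -7.4°C, deviation -5.6°C, DA = 11200 + 120 × (-5.6) = 10528 ft.
B: ISA temp = 3°C, deviation +25°C, DA = 6000 + 120 × 25 = 9000 ft.
A is higher by 10528 − 9000 = 1528 ft.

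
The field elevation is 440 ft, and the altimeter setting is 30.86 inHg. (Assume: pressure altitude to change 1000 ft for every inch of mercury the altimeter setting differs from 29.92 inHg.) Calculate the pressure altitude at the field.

Pressure correction = (29.92 − 30.86) × 1000 = -940 ft.
Pressure altitude = 440 + (-940) = -500 ft.

-500 ft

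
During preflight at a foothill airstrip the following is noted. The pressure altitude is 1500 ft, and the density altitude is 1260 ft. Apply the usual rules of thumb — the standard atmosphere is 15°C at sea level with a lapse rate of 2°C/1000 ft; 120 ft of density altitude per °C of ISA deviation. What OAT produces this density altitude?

Density altitude − pressure altitude = 1260 − 1500 = -240 ft.
At 120 ft/°C that is an ISA deviation of -240/120 = -2°C.
ISA temperature at 1500 ft = 15 − 2 × (1500/1000) = 12°C.
OAT = ISA + deviation = 12 + (-2) = 10°C.

10°C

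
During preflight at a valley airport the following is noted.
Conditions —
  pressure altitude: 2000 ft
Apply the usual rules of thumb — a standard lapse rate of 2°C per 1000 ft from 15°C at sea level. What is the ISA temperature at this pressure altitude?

11°C

ISA temperature = 15 − 2 × (2000/1000) = 15 − 4 = 11°C.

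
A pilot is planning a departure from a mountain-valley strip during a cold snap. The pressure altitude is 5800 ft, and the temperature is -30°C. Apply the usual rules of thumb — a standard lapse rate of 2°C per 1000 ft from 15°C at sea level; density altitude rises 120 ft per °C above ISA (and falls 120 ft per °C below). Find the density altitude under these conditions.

ISA temperature at 5800 ft = 15 − 2 × (5800/1000) = 3.4°C.
ISA deviation = -30 − 3.4 = -33.4°C.
Density altitude = 5800 + 120 × (-33.4) = 5800 + (-4008) = 1792 ft.

1792 ft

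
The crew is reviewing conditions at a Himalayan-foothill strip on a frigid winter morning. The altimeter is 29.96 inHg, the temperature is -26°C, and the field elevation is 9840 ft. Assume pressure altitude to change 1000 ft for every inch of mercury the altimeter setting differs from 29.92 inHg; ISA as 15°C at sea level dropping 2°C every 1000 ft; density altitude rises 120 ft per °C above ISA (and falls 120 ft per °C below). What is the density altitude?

7232 ft

Pressure altitude = 9840 + (29.92 − 29.96) × 1000 = 9840 + (-40) = 9800 ft.
ISA temperature at 9800 ft = 15 − 2 × (9800/1000) = -4.6°C.
ISA deviation = -26 − (-4.6) = -21.4°C.
Density altitude = 9800 + 120 × (-21.4) = 7232 ft.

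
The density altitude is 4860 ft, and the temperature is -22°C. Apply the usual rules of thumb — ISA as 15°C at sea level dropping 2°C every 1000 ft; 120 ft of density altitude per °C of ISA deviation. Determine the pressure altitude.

DA = PA + 120 × (OAT − (15 − 2·PA/1000)) = PA + 120·OAT − 1800 + 0.24·PA = 1.24·PA + 120·OAT − 1800.
So 1.24·PA = 4860 − 120 × (-22) + 1800 = 9300.
PA = 9300 / 1.24 = 7500 ft.

7500 ft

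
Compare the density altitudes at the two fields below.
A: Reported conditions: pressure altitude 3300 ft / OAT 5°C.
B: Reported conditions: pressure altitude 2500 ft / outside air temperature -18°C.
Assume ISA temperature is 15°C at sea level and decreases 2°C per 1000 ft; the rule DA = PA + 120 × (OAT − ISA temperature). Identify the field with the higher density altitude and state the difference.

A: ISA temp = 8.4°C, deviation -3.4°C, DA = 3300 + 120 × (-3.4) = 2892 ft.
B: ISA temp = 10°C, deviation -28°C, DA = 2500 + 120 × (-28) = -860 ft.
A is higher by 2892 − (-860) = 3752 ft.

A by 3752 ft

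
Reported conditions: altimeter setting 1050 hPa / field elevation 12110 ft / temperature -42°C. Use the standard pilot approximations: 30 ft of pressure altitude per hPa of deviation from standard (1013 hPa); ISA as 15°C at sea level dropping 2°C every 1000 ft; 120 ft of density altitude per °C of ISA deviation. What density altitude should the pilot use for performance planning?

Pressure altitude = 12110 + (1013 − 1050) × 30 = 12110 + (-1110) = 11000 ft.
ISA temperature at 11000 ft = 15 − 2 × (11000/1000) = -7°C.
ISA deviation = -42 − (-7) = -35°C.
Density altitude = 11000 + 120 × (-35) = 6800 ft.

6800 ft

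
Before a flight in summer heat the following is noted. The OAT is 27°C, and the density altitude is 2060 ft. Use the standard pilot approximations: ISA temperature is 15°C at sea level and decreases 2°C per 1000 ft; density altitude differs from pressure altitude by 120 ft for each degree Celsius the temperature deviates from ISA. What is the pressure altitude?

500 ft

DA = PA + 120 × (OAT − (15 − 2·PA/1000)) = PA + 120·OAT − 1800 + 0.24·PA = 1.24·PA + 120·OAT − 1800.
So 1.24·PA = 2060 − 120 × 27 + 1800 = 620.
PA = 620 / 1.24 = 500 ft.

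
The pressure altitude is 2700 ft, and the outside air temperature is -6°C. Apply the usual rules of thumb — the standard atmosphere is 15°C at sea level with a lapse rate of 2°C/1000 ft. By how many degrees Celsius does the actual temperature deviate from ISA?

ISA temperature at 2700 ft = 15 − 2 × (2700/1000) = 9.6°C.
Deviation = OAT − ISA = -6 − 9.6 = -15.6°C.

ISA-15.6°C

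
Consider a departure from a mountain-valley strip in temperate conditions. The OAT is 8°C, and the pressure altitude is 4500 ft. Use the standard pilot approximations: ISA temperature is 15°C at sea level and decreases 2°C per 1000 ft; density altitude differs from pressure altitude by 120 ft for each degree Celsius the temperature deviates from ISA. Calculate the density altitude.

4740 ft

ISA temperature at 4500 ft = 15 − 2 × (4500/1000) = 6°C.
ISA deviation = 8 − 6 = +2°C.
Density altitude = 4500 + 120 × (2) = 4500 + (+240) = 4740 ft.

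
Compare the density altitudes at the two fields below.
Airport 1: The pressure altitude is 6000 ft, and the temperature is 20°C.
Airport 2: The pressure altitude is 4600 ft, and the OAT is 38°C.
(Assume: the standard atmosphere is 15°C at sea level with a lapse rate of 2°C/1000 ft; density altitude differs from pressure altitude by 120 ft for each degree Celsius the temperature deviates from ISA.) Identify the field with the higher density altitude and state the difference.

Airport 1: ISA temp = 3°C, deviation +17°C, DA = 6000 + 120 × 17 = 8040 ft.
Airport 2: ISA temp = 5.8°C, deviation +32.2°C, DA = 4600 + 120 × 32.2 = 8464 ft.
Airport 2 is higher by 8464 − 8040 = 424 ft.

Airport 2 by 424 ft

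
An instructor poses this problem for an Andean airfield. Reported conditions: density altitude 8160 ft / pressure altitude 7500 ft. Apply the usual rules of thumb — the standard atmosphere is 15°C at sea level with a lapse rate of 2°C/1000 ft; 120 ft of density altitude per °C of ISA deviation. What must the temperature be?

Density altitude − pressure altitude = 8160 − 7500 = +660 ft.
At 120 ft/°C that is an ISA deviation of 660/120 = +5.5°C.
ISA temperature at 7500 ft = 15 − 2 × (7500/1000) = 0°C.
OAT = ISA + deviation = 0 + (+5.5) = 5.5°C.

5.5°C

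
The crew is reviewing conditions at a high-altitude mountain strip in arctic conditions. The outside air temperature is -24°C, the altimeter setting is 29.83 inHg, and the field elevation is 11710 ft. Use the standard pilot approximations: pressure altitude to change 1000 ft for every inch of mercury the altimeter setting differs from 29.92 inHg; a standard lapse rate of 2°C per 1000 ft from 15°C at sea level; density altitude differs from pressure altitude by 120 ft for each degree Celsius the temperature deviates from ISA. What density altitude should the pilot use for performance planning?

Pressure altitude = 11710 + (29.92 − 29.83) × 1000 = 11710 + (+90) = 11800 ft.
ISA temperature at 11800 ft = 15 − 2 × (11800/1000) = -8.6°C.
ISA deviation = -24 − (-8.6) = -15.4°C.
Density altitude = 11800 + 120 × (-15.4) = 9952 ft.

9952 ft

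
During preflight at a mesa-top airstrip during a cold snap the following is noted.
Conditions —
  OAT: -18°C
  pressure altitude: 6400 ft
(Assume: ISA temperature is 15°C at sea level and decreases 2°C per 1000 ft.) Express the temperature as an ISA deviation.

ISA temperature at 6400 ft = 15 − 2 × (6400/1000) = 2.2°C.
Deviation = OAT − ISA = -18 − 2.2 = -20.2°C.

ISA-20.2°C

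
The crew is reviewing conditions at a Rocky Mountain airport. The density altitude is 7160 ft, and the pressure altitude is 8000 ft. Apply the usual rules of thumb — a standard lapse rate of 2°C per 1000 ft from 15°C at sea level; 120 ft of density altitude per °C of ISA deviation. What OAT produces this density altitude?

-8°C

Density altitude − pressure altitude = 7160 − 8000 = -840 ft.
At 120 ft/°C that is an ISA deviation of -840/120 = -7°C.
ISA temperature at 8000 ft = 15 − 2 × (8000/1000) = -1°C.
OAT = ISA + deviation = -1 + (-7) = -8°C.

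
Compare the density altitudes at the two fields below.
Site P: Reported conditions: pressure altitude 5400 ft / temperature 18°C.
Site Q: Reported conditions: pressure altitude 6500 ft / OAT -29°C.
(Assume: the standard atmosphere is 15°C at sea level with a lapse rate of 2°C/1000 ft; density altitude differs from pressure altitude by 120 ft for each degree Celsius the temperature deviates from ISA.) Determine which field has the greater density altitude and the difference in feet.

Site P by 4276 ft

Site P: ISA temp = 4.2°C, deviation +13.8°C, DA = 5400 + 120 × 13.8 = 7056 ft.
Site Q: ISA temp = 2°C, deviation -31°C, DA = 6500 + 120 × (-31) = 2780 ft.
Site P is higher by 7056 − 2780 = 4276 ft.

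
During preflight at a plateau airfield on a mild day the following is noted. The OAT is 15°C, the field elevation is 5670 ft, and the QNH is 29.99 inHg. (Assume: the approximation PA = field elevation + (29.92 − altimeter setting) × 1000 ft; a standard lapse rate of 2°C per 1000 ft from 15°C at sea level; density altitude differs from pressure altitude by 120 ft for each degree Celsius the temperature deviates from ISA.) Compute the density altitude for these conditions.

6944 ft

Pressure altitude = 5670 + (29.92 − 29.99) × 1000 = 5670 + (-70) = 5600 ft.
ISA temperature at 5600 ft = 15 − 2 × (5600/1000) = 3.8°C.
ISA deviation = 15 − 3.8 = +11.2°C.
Density altitude = 5600 + 120 × (11.2) = 6944 ft.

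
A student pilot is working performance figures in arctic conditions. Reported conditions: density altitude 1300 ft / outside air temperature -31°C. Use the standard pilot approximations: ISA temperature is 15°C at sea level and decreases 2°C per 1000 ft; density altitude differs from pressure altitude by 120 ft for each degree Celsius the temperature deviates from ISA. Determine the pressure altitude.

5500 ft

DA = PA + 120 × (OAT − (15 − 2·PA/1000)) = PA + 120·OAT − 1800 + 0.24·PA = 1.24·PA + 120·OAT − 1800.
So 1.24·PA = 1300 − 120 × (-31) + 1800 = 6820.
PA = 6820 / 1.24 = 5500 ft.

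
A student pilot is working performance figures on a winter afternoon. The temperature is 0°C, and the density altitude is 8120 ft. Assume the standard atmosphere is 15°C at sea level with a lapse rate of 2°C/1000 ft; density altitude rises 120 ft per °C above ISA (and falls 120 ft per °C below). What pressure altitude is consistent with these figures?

8000 ft

DA = PA + 120 × (OAT − (15 − 2·PA/1000)) = PA + 120·OAT − 1800 + 0.24·PA = 1.24·PA + 120·OAT − 1800.
So 1.24·PA = 8120 − 120 × 0 + 1800 = 9920.
PA = 9920 / 1.24 = 8000 ft.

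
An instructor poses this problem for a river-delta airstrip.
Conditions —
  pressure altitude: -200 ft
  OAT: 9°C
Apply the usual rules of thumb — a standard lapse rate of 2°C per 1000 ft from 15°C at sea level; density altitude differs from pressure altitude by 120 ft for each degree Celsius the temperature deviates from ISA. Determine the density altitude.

-968 ft

ISA temperature at -200 ft = 15 − 2 × (-200/1000) = 15.4°C.
ISA deviation = 9 − 15.4 = -6.4°C.
Density altitude = -200 + 120 × (-6.4) = -200 + (-768) = -968 ft.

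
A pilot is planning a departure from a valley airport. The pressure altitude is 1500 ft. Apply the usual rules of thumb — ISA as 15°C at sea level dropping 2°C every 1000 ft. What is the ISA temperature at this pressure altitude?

ISA temperature = 15 − 2 × (1500/1000) = 15 − 3 = 12°C.

12°C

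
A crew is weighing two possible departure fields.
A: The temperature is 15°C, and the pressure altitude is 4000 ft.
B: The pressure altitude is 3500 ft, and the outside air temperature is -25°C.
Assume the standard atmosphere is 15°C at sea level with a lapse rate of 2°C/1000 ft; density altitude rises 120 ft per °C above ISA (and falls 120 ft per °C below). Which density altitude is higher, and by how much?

A: ISA temp = 7°C, deviation +8°C, DA = 4000 + 120 × 8 = 4960 ft.
B: ISA temp = 8°C, deviation -33°C, DA = 3500 + 120 × (-33) = -460 ft.
A is higher by 4960 − (-460) = 5420 ft.

A by 5420 ft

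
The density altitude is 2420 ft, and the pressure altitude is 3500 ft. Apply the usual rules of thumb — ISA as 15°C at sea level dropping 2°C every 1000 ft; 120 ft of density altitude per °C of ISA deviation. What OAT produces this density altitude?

-1°C

Density altitude − pressure altitude = 2420 − 3500 = -1080 ft.
At 120 ft/°C that is an ISA deviation of -1080/120 = -9°C.
ISA temperature at 3500 ft = 15 − 2 × (3500/1000) = 8°C.
OAT = ISA + deviation = 8 + (-9) = -1°C.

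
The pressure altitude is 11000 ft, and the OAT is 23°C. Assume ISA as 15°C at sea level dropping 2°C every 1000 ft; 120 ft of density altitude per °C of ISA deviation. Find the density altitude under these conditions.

ISA temperature at 11000 ft = 15 − 2 × (11000/1000) = -7°C.
ISA deviation = 23 − (-7) = +30°C.
Density altitude = 11000 + 120 × (30) = 11000 + (+3600) = 14600 ft.

14600 ft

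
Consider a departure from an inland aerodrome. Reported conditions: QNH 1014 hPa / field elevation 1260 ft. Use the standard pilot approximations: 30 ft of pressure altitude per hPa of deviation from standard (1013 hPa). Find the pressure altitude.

1230 ft

Pressure correction = (1013 − 1014) × 30 = -30 ft.
Pressure altitude = 1260 + (-30) = 1230 ft.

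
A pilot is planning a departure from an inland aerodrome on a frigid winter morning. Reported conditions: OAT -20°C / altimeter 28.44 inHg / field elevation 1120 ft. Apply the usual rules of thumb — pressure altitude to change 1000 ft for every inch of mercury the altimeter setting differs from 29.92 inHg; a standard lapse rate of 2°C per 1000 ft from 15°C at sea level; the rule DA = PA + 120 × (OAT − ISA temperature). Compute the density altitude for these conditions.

-976 ft

Pressure altitude = 1120 + (29.92 − 28.44) × 1000 = 1120 + (+1480) = 2600 ft.
ISA temperature at 2600 ft = 15 − 2 × (2600/1000) = 9.8°C.
ISA deviation = -20 − 9.8 = -29.8°C.
Density altitude = 2600 + 120 × (-29.8) = -976 ft.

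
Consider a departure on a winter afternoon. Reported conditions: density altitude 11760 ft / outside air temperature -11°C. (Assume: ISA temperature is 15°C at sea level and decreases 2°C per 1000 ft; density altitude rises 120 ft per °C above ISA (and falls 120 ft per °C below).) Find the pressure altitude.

12000 ft

DA = PA + 120 × (OAT − (15 − 2·PA/1000)) = PA + 120·OAT − 1800 + 0.24·PA = 1.24·PA + 120·OAT − 1800.
So 1.24·PA = 11760 − 120 × (-11) + 1800 = 14880.
PA = 14880 / 1.24 = 12000 ft.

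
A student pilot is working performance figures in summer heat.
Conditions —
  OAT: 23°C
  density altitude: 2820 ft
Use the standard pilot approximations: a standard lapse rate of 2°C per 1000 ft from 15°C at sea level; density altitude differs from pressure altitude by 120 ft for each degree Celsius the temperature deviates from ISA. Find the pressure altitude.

1500 ft

DA = PA + 120 × (OAT − (15 − 2·PA/1000)) = PA + 120·OAT − 1800 + 0.24·PA = 1.24·PA + 120·OAT − 1800.
So 1.24·PA = 2820 − 120 × 23 + 1800 = 1860.
PA = 1860 / 1.24 = 1500 ft.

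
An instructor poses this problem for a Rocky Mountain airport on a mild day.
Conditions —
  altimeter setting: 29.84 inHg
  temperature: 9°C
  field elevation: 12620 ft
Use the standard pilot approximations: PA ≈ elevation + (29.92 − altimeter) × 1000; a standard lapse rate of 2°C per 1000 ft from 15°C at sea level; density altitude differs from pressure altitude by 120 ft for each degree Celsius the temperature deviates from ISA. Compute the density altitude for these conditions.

15028 ft

Pressure altitude = 12620 + (29.92 − 29.84) × 1000 = 12620 + (+80) = 12700 ft.
ISA temperature at 12700 ft = 15 − 2 × (12700/1000) = -10.4°C.
ISA deviation = 9 − (-10.4) = +19.4°C.
Density altitude = 12700 + 120 × (19.4) = 15028 ft.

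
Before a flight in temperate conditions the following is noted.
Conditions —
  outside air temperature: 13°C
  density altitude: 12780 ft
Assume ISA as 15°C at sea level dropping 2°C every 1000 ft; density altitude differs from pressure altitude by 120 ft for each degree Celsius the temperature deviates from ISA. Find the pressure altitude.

10500 ft

DA = PA + 120 × (OAT − (15 − 2·PA/1000)) = PA + 120·OAT − 1800 + 0.24·PA = 1.24·PA + 120·OAT − 1800.
So 1.24·PA = 12780 − 120 × 13 + 1800 = 13020.
PA = 13020 / 1.24 = 10500 ft.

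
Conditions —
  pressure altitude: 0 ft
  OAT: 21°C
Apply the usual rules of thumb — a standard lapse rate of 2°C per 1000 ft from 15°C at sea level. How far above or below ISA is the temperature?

ISA temperature at 0 ft = 15 − 2 × (0/1000) = 15°C.
Deviation = OAT − ISA = 21 − 15 = +6°C.

ISA+6°C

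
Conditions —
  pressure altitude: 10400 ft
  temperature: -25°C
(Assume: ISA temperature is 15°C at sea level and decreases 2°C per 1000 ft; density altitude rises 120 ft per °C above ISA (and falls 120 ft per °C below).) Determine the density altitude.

8096 ft

ISA temperature at 10400 ft = 15 − 2 × (10400/1000) = -5.8°C.
ISA deviation = -25 − (-5.8) = -19.2°C.
Density altitude = 10400 + 120 × (-19.2) = 10400 + (-2304) = 8096 ft.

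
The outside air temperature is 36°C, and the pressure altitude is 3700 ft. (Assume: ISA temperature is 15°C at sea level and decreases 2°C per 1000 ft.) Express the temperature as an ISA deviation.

ISA+28.4°C

ISA temperature at 3700 ft = 15 − 2 × (3700/1000) = 7.6°C.
Deviation = OAT − ISA = 36 − 7.6 = +28.4°C.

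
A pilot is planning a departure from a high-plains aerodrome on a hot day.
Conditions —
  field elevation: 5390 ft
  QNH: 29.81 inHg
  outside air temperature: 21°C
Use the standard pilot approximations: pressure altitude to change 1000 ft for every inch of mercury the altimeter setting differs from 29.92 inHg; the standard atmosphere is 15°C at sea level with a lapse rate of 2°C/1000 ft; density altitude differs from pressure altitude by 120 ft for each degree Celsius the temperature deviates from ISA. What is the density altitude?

7540 ft

Pressure altitude = 5390 + (29.92 − 29.81) × 1000 = 5390 + (+110) = 5500 ft.
ISA temperature at 5500 ft = 15 − 2 × (5500/1000) = 4°C.
ISA deviation = 21 − 4 = +17°C.
Density altitude = 5500 + 120 × (17) = 7540 ft.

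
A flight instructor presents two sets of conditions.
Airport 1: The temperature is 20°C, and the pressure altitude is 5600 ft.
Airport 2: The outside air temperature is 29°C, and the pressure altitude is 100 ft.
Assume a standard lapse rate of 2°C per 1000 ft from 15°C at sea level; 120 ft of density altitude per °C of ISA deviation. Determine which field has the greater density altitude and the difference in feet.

Airport 1 by 5740 ft

Airport 1: ISA temp = 3.8°C, deviation +16.2°C, DA = 5600 + 120 × 16.2 = 7544 ft.
Airport 2: ISA temp = 14.8°C, deviation +14.2°C, DA = 100 + 120 × 14.2 = 1804 ft.
Airport 1 is higher by 7544 − 1804 = 5740 ft.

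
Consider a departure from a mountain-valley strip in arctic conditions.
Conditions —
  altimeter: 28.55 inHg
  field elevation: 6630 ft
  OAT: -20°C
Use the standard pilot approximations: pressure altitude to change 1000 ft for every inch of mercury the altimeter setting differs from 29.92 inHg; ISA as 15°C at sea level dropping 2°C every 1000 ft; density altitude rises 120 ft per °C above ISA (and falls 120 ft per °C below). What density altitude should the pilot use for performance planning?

5720 ft

Pressure altitude = 6630 + (29.92 − 28.55) × 1000 = 6630 + (+1370) = 8000 ft.
ISA temperature at 8000 ft = 15 − 2 × (8000/1000) = -1°C.
ISA deviation = -20 − (-1) = -19°C.
Density altitude = 8000 + 120 × (-19) = 5720 ft.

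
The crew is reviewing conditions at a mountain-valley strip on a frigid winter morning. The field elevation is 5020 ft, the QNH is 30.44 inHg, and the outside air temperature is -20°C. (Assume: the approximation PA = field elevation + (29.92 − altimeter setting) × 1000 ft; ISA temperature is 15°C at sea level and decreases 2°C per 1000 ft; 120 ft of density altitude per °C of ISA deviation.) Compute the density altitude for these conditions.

Pressure altitude = 5020 + (29.92 − 30.44) × 1000 = 5020 + (-520) = 4500 ft.
ISA temperature at 4500 ft = 15 − 2 × (4500/1000) = 6°C.
ISA deviation = -20 − 6 = -26°C.
Density altitude = 4500 + 120 × (-26) = 1380 ft.

1380 ft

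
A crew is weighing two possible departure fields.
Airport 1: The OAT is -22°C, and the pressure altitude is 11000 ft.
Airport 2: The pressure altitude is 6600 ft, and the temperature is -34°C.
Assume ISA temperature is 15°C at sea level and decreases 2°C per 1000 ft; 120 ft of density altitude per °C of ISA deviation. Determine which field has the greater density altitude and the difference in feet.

Airport 1 by 6896 ft

Airport 1: ISA temp = -7°C, deviation -15°C, DA = 11000 + 120 × (-15) = 9200 ft.
Airport 2: ISA temp = 1.8°C, deviation -35.8°C, DA = 6600 + 120 × (-35.8) = 2304 ft.
Airport 1 is higher by 9200 − 2304 = 6896 ft.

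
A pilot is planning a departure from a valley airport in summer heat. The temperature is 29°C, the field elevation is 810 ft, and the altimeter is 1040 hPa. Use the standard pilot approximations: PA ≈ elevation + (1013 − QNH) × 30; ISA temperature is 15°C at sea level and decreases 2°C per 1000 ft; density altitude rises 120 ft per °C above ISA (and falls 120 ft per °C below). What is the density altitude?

Pressure altitude = 810 + (1013 − 1040) × 30 = 810 + (-810) = 0 ft.
ISA temperature at 0 ft = 15 − 2 × (0/1000) = 15°C.
ISA deviation = 29 − 15 = +14°C.
Density altitude = 0 + 120 × (14) = 1680 ft.

1680 ft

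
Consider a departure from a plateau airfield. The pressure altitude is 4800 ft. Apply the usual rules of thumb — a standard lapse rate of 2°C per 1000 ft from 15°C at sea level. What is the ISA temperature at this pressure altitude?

5.4°C

ISA temperature = 15 − 2 × (4800/1000) = 15 − 9.6 = 5.4°C.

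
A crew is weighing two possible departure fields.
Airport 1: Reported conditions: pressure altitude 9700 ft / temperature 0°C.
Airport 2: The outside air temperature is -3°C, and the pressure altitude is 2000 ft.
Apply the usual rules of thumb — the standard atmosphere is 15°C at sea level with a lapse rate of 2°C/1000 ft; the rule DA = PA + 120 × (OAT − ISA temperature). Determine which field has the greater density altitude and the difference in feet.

Airport 1: ISA temp = -4.4°C, deviation +4.4°C, DA = 9700 + 120 × 4.4 = 10228 ft.
Airport 2: ISA temp = 11°C, deviation -14°C, DA = 2000 + 120 × (-14) = 320 ft.
Airport 1 is higher by 10228 − 320 = 9908 ft.

Airport 1 by 9908 ft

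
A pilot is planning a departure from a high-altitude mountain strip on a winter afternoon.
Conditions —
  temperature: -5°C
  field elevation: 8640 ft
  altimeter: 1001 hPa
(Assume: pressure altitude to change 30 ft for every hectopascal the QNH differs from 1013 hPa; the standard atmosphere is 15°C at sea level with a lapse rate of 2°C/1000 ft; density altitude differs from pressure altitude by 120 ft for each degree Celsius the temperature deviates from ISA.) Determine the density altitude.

Pressure altitude = 8640 + (1013 − 1001) × 30 = 8640 + (+360) = 9000 ft.
ISA temperature at 9000 ft = 15 − 2 × (9000/1000) = -3°C.
ISA deviation = -5 − (-3) = -2°C.
Density altitude = 9000 + 120 × (-2) = 8760 ft.

8760 ft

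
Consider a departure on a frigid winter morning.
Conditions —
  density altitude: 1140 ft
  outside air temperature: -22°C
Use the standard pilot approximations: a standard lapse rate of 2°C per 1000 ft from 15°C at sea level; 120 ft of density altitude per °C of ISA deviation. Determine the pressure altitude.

DA = PA + 120 × (OAT − (15 − 2·PA/1000)) = PA + 120·OAT − 1800 + 0.24·PA = 1.24·PA + 120·OAT − 1800.
So 1.24·PA = 1140 − 120 × (-22) + 1800 = 5580.
PA = 5580 / 1.24 = 4500 ft.

4500 ft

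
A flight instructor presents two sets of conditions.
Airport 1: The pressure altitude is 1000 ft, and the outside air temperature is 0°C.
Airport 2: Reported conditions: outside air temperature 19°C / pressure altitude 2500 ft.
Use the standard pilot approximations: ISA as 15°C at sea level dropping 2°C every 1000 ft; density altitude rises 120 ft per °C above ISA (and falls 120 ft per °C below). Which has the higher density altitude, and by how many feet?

Airport 2 by 4140 ft

Airport 1: ISA temp = 13°C, deviation -13°C, DA = 1000 + 120 × (-13) = -560 ft.
Airport 2: ISA temp = 10°C, deviation +9°C, DA = 2500 + 120 × 9 = 3580 ft.
Airport 2 is higher by 3580 − (-560) = 4140 ft.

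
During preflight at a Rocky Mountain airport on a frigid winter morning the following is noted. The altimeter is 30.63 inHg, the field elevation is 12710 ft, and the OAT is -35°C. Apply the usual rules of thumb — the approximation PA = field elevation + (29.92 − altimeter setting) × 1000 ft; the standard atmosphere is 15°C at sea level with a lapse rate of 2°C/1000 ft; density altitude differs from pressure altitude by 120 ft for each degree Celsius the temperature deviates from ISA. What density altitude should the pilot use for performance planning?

8880 ft

Pressure altitude = 12710 + (29.92 − 30.63) × 1000 = 12710 + (-710) = 12000 ft.
ISA temperature at 12000 ft = 15 − 2 × (12000/1000) = -9°C.
ISA deviation = -35 − (-9) = -26°C.
Density altitude = 12000 + 120 × (-26) = 8880 ft.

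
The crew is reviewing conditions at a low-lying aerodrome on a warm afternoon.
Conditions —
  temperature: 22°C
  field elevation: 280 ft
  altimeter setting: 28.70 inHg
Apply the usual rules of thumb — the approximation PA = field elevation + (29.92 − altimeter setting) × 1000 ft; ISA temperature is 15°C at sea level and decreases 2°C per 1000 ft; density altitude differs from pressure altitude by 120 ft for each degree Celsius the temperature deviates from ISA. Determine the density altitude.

2700 ft

Pressure altitude = 280 + (29.92 − 28.70) × 1000 = 280 + (+1220) = 1500 ft.
ISA temperature at 1500 ft = 15 − 2 × (1500/1000) = 12°C.
ISA deviation = 22 − 12 = +10°C.
Density altitude = 1500 + 120 × (10) = 2700 ft.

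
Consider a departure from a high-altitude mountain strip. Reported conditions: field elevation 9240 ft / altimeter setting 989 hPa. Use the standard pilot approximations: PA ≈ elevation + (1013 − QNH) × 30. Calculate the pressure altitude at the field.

Pressure correction = (1013 − 989) × 30 = +720 ft.
Pressure altitude = 9240 + (+720) = 9960 ft.

9960 ft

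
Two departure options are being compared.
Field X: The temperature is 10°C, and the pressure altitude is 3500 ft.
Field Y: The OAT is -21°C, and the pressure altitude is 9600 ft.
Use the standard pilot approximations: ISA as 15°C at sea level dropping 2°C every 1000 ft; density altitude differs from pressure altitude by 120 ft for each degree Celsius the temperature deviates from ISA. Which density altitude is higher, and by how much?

Field X: ISA temp = 8°C, deviation +2°C, DA = 3500 + 120 × 2 = 3740 ft.
Field Y: ISA temp = -4.2°C, deviation -16.8°C, DA = 9600 + 120 × (-16.8) = 7584 ft.
Field Y is higher by 7584 − 3740 = 3844 ft.

Field Y by 3844 ft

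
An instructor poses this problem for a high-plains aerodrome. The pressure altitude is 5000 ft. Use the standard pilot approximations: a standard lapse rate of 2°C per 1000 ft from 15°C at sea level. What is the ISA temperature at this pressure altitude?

ISA temperature = 15 − 2 × (5000/1000) = 15 − 10 = 5°C.

5°C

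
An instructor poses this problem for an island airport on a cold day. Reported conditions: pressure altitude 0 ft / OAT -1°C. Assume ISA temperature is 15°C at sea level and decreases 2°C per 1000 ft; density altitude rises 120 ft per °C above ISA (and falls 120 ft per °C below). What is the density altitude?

ISA temperature at 0 ft = 15 − 2 × (0/1000) = 15°C.
ISA deviation = -1 − 15 = -16°C.
Density altitude = 0 + 120 × (-16) = 0 + (-1920) = -1920 ft.

-1920 ft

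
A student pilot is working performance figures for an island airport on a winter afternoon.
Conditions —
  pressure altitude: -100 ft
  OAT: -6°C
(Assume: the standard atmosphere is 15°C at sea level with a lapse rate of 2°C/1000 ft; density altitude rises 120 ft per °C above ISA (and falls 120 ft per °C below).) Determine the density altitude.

ISA temperature at -100 ft = 15 − 2 × (-100/1000) = 15.2°C.
ISA deviation = -6 − 15.2 = -21.2°C.
Density altitude = -100 + 120 × (-21.2) = -100 + (-2544) = -2644 ft.

-2644 ft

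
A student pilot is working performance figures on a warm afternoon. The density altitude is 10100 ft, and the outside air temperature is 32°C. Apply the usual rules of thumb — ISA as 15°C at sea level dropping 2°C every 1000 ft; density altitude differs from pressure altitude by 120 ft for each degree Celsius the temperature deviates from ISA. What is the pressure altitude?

DA = PA + 120 × (OAT − (15 − 2·PA/1000)) = PA + 120·OAT − 1800 + 0.24·PA = 1.24·PA + 120·OAT − 1800.
So 1.24·PA = 10100 − 120 × 32 + 1800 = 8060.
PA = 8060 / 1.24 = 6500 ft.

6500 ft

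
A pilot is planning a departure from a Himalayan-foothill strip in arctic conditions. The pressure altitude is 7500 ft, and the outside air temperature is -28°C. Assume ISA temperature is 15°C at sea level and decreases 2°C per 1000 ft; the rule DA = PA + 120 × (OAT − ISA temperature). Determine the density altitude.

ISA temperature at 7500 ft = 15 − 2 × (7500/1000) = 0°C.
ISA deviation = -28 − 0 = -28°C.
Density altitude = 7500 + 120 × (-28) = 7500 + (-3360) = 4140 ft.

4140 ft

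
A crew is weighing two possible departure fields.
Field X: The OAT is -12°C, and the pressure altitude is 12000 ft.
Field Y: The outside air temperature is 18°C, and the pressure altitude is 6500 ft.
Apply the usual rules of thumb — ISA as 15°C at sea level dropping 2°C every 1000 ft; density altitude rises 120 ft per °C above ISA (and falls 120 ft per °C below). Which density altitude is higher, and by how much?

Field X: ISA temp = -9°C, deviation -3°C, DA = 12000 + 120 × (-3) = 11640 ft.
Field Y: ISA temp = 2°C, deviation +16°C, DA = 6500 + 120 × 16 = 8420 ft.
Field X is higher by 11640 − 8420 = 3220 ft.

Field X by 3220 ft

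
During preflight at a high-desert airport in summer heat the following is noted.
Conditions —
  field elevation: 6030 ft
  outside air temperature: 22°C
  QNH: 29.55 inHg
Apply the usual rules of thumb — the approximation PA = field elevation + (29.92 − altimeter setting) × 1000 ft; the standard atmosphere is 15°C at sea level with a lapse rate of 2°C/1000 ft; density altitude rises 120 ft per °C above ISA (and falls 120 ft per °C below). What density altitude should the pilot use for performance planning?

Pressure altitude = 6030 + (29.92 − 29.55) × 1000 = 6030 + (+370) = 6400 ft.
ISA temperature at 6400 ft = 15 − 2 × (6400/1000) = 2.2°C.
ISA deviation = 22 − 2.2 = +19.8°C.
Density altitude = 6400 + 120 × (19.8) = 8776 ft.

8776 ft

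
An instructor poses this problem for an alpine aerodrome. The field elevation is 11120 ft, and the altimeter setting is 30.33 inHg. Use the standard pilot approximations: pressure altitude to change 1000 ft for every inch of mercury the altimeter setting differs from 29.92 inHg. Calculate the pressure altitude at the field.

Pressure correction = (29.92 − 30.33) × 1000 = -410 ft.
Pressure altitude = 11120 + (-410) = 10710 ft.

10710 ft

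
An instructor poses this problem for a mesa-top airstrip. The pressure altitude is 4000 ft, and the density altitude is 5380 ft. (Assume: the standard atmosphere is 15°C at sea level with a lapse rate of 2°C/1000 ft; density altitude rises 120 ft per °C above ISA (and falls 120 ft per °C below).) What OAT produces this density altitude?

18.5°C

Density altitude − pressure altitude = 5380 − 4000 = +1380 ft.
At 120 ft/°C that is an ISA deviation of 1380/120 = +11.5°C.
ISA temperature at 4000 ft = 15 − 2 × (4000/1000) = 7°C.
OAT = ISA + deviation = 7 + (+11.5) = 18.5°C.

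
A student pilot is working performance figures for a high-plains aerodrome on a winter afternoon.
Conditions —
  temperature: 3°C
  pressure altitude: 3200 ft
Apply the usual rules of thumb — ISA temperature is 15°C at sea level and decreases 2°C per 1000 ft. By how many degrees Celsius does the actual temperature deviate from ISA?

ISA-5.6°C

ISA temperature at 3200 ft = 15 − 2 × (3200/1000) = 8.6°C.
Deviation = OAT − ISA = 3 − 8.6 = -5.6°C.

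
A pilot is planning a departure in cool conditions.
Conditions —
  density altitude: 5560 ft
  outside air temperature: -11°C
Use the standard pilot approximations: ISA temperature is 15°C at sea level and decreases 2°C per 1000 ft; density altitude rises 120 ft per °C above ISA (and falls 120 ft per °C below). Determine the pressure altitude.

DA = PA + 120 × (OAT − (15 − 2·PA/1000)) = PA + 120·OAT − 1800 + 0.24·PA = 1.24·PA + 120·OAT − 1800.
So 1.24·PA = 5560 − 120 × (-11) + 1800 = 8680.
PA = 8680 / 1.24 = 7000 ft.

7000 ft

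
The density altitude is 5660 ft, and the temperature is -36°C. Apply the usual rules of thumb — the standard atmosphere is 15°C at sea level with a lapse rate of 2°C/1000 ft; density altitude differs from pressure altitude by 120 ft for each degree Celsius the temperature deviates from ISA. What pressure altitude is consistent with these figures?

9500 ft

DA = PA + 120 × (OAT − (15 − 2·PA/1000)) = PA + 120·OAT − 1800 + 0.24·PA = 1.24·PA + 120·OAT − 1800.
So 1.24·PA = 5660 − 120 × (-36) + 1800 = 11780.
PA = 11780 / 1.24 = 9500 ft.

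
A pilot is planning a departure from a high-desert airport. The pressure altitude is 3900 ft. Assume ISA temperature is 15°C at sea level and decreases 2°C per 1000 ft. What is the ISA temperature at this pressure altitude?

ISA temperature = 15 − 2 × (3900/1000) = 15 − 7.8 = 7.2°C.

7.2°C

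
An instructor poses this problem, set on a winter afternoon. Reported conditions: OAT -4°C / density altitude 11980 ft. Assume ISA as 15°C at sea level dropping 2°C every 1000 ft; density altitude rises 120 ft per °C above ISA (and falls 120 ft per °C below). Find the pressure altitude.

11500 ft

DA = PA + 120 × (OAT − (15 − 2·PA/1000)) = PA + 120·OAT − 1800 + 0.24·PA = 1.24·PA + 120·OAT − 1800.
So 1.24·PA = 11980 − 120 × (-4) + 1800 = 14260.
PA = 14260 / 1.24 = 11500 ft.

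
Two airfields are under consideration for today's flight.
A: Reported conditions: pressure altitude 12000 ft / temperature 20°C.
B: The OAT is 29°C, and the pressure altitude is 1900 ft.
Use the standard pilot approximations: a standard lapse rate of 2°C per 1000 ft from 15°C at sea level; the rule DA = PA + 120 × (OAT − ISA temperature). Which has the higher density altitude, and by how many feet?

A: ISA temp = -9°C, deviation +29°C, DA = 12000 + 120 × 29 = 15480 ft.
B: ISA temp = 11.2°C, deviation +17.8°C, DA = 1900 + 120 × 17.8 = 4036 ft.
A is higher by 15480 − 4036 = 11444 ft.

A by 11444 ft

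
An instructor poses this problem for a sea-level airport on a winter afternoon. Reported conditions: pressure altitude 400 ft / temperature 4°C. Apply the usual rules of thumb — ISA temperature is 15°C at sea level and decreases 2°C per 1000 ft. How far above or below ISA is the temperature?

ISA temperature at 400 ft = 15 − 2 × (400/1000) = 14.2°C.
Deviation = OAT − ISA = 4 − 14.2 = -10.2°C.

ISA-10.2°C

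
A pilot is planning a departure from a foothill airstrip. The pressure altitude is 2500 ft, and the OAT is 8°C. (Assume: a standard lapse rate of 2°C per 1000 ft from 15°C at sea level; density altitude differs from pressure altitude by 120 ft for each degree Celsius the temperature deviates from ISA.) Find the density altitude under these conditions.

2260 ft

ISA temperature at 2500 ft = 15 − 2 × (2500/1000) = 10°C.
ISA deviation = 8 − 10 = -2°C.
Density altitude = 2500 + 120 × (-2) = 2500 + (-240) = 2260 ft.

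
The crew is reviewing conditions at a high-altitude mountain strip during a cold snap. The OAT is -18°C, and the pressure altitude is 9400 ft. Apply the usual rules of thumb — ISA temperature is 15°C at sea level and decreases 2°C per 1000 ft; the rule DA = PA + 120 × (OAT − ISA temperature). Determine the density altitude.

ISA temperature at 9400 ft = 15 − 2 × (9400/1000) = -3.8°C.
ISA deviation = -18 − (-3.8) = -14.2°C.
Density altitude = 9400 + 120 × (-14.2) = 9400 + (-1704) = 7696 ft.

7696 ft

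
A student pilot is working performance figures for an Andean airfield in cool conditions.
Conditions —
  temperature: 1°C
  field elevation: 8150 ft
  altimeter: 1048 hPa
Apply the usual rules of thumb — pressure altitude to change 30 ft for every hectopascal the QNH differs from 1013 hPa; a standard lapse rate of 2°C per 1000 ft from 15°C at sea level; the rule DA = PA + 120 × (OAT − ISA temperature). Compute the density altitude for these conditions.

7124 ft

Pressure altitude = 8150 + (1013 − 1048) × 30 = 8150 + (-1050) = 7100 ft.
ISA temperature at 7100 ft = 15 − 2 × (7100/1000) = 0.8°C.
ISA deviation = 1 − 0.8 = +0.2°C.
Density altitude = 7100 + 120 × (0.2) = 7124 ft.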